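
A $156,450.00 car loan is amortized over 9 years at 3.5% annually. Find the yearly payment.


Formula: PMT = PV * r / (1 - (1+r)^(-n))
Denominator: 1 - (1 + 0.035)^(-9) = 0.266269
Numerator: $156,450.00 * 0.035 = 5475.75
PMT = 5475.75 / 0.266269 = $20,564.73

$20,564.73


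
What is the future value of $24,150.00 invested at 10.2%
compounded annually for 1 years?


Formula: FV = P * (1 + r)^n
Substituting: FV = $24,150.00 * (1 + 0.102)^1
Growth factor: (1.102)^1 = 1.102
FV = $24,150.00 * 1.102 = $26,613.30

$26,613.30


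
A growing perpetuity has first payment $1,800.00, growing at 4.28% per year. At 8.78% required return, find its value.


Formula: PV = C / (r - g)
Spread: r - g = 0.0878 - 0.0428 = 0.045
Substituting: PV = $1,800.00 / 0.045
PV = $40,000.00

$40,000.00


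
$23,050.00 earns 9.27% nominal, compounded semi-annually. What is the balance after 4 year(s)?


Formula: FV = P * (1 + r/m)^(m*t)
Period rate: r/m = 0.0927 / 2 = 0.04635
Total periods: m*t = 2 * 4 = 8
Growth factor: (1 + 0.04635)^8 = 1.436865
FV = $23,050.00 * 1.436865 = $33,119.73

$33,119.73


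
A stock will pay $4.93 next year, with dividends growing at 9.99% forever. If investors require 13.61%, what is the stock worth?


Formula: P = D1 / (r - g)
Spread: r - g = 0.1361 - 0.0999 = 0.0362
Substituting: P = $4.93 / 0.0362
P = $136.19

$136.19


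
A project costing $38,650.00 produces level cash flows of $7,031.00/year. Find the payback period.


Formula: Payback = investment / annual cash flow
Substituting: Payback = $38,650.00 / $7,031.00
Payback = 5.4971 years

5.4971 years


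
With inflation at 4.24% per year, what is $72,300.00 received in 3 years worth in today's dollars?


Formula: Real value = nominal / (1 + inflation)^years
Price level: (1 + 0.0424)^3 = 1.13267
Real value = $72,300.00 / 1.13267 = $63,831.51

$63,831.51


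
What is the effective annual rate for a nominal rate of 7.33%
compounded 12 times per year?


Formula: EAR = (1 + r/m)^m - 1
Period rate: r/m = 0.0733 / 12 = 0.006108
Compounding: (1 + 0.006108)^12 = 1.075813
EAR = 1.075813 - 1 = 0.075813

0.075813


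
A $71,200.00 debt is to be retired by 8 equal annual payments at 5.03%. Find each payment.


Formula: PMT = PV * r / (1 - (1+r)^(-n))
Denominator: 1 - (1 + 0.0503)^(-8) = 0.324706
Numerator: $71,200.00 * 0.0503 = 3581.36
PMT = 3581.36 / 0.324706 = $11,029.56

$11,029.56


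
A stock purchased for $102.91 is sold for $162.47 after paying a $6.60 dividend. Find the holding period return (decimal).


Formula: HPR = (P1 - P0 + D) / P0
Gain: $162.47 - $102.91 + $6.60 = $66.16
HPR = $66.16 / $102.91 = 0.6429

0.6429


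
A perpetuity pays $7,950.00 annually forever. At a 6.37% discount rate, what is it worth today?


Formula: PV = C / r
Substituting: PV = $7,950.00 / 0.0637
PV = $124,803.77

$124,803.77


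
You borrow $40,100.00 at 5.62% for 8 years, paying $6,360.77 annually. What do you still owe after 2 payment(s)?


Formula: Balance = PV*(1+r)^k - PMT*((1+r)^k - 1)/r
Growth: (1 + 0.0562)^2 = 1.115558
Accumulated factor: ((1+r)^k - 1)/r = 2.0562
Balance = $40,100.00 * 1.115558 - $6,360.77 * 2.0562
Balance = $31,654.88

$31,654.88


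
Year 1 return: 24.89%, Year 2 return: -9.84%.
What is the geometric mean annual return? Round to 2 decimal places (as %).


Formula: Geometric mean = ((1+r1)*(1+r2))^(1/2) - 1
Product: (1 + 0.2489) * (1 + -0.0984) = 1.2489 * 0.9016 = 1.126008
Square root: 1.126008^0.5 = 1.061135
Geometric mean = 1.061135 - 1 = 0.061135
As percentage: 6.11%

6.11%


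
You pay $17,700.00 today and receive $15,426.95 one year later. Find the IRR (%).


Formula: IRR = C1/C0 - 1
Substituting: IRR = $15,426.95 / $17,700.00 - 1
Ratio: 0.871579 - 1 = -0.128421
IRR = -12.8421%

-12.8421%


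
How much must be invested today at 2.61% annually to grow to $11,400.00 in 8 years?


Formula: PV = FV / (1 + r)^n
Substituting: PV = $11,400.00 / (1 + 0.0261)^8
Discount factor: (1.0261)^8 = 1.228903
PV = $11,400.00 / 1.228903 = $9,276.57

$9,276.57


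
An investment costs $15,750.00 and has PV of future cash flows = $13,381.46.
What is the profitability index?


Formula: PI = PV(cash flows) / initial investment
Substituting: PI = $13,381.46 / $15,750.00
PI = 0.8496

0.8496


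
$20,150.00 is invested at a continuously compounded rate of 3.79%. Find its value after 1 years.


Formula: FV = P * e^(r*t)
Exponent: r*t = 0.0379 * 1 = 0.0379
e^(0.0379) = 1.038627
FV = $20,150.00 * 1.038627 = $20,928.34

$20,928.34


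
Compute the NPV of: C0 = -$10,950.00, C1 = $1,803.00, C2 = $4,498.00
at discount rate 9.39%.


Formula: NPV = C0 + C1/(1+r) + C2/(1+r)^2
Discount C1: $1,803.00 / (1 + 0.0939) = $1,648.23
Discount C2: $4,498.00 / (1 + 0.0939)^2 = $3,758.93
NPV = -$10,950.00 + $1,648.23 + $3,758.93 = -$5,542.84

-$5,542.84


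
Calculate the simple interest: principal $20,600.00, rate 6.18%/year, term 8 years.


Formula: I = P * r * t
Substituting: I = $20,600.00 * 0.0618 * 8
Step: I = $20,600.00 * 0.4944
I = $10,184.64

$10,184.64


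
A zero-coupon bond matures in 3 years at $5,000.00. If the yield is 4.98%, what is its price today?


Formula: Price = FV / (1 + r)^n
Substituting: Price = $5,000.00 / (1 + 0.0498)^3
Discount factor: (1.0498)^3 = 1.156964
Price = $5,000.00 / 1.156964 = $4,321.66

$4,321.66


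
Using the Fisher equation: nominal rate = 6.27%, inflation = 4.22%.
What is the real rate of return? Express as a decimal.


Formula: (1 + r_real) = (1 + r_nom) / (1 + inflation)
Substituting: (1 + r_real) = 1.0627 / 1.0422
(1 + r_real) = 1.01967
r_real = 1.01967 - 1 = 0.01967

0.01967


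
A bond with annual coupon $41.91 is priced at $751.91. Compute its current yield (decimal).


Formula: Current yield = annual coupon / price
Substituting: CY = $41.91 / $751.91
CY = 0.055738

0.055738


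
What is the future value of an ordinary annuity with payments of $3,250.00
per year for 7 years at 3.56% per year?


Formula: FV = PMT * ((1+r)^n - 1) / r
Growth factor: (1 + 0.0356)^7 = 1.277451
Numerator: 1.277451 - 1 = 0.277451
FV = $3,250.00 * 0.277451 / 0.0356 = $25,329.11

$25,329.11


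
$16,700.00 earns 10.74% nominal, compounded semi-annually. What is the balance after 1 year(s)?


Formula: FV = P * (1 + r/m)^(m*t)
Period rate: r/m = 0.1074 / 2 = 0.0537
Total periods: m*t = 2 * 1 = 2
Growth factor: (1 + 0.0537)^2 = 1.110284
FV = $16,700.00 * 1.110284 = $18,541.74

$18,541.74


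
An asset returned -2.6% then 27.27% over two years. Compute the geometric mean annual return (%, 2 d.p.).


Formula: Geometric mean = ((1+r1)*(1+r2))^(1/2) - 1
Product: (1 + -0.026) * (1 + 0.2727) = 0.974 * 1.2727 = 1.23961
Square root: 1.23961^0.5 = 1.113378
Geometric mean = 1.113378 - 1 = 0.113378
As percentage: 11.34%

11.34%


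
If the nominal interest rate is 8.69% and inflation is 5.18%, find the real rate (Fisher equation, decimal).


Formula: (1 + r_real) = (1 + r_nom) / (1 + inflation)
Substituting: (1 + r_real) = 1.0869 / 1.0518
(1 + r_real) = 1.033371
r_real = 1.033371 - 1 = 0.033371

0.033371


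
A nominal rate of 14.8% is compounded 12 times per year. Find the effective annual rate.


Formula: EAR = (1 + r/m)^m - 1
Period rate: r/m = 0.148 / 12 = 0.012333
Compounding: (1 + 0.012333)^12 = 1.158464
EAR = 1.158464 - 1 = 0.158464

0.158464


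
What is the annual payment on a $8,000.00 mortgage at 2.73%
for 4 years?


Formula: PMT = PV * r / (1 - (1+r)^(-n))
Denominator: 1 - (1 + 0.0273)^(-4) = 0.102135
Numerator: $8,000.00 * 0.0273 = 218.4
PMT = 218.4 / 0.102135 = $2,138.34

$2,138.34


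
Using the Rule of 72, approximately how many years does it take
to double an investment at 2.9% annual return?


Formula: Years ≈ 72 / r
Substituting: Years ≈ 72 / 2.9
Years ≈ 24.8

24.8 years


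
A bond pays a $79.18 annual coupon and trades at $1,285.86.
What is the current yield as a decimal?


Formula: Current yield = annual coupon / price
Substituting: CY = $79.18 / $1,285.86
CY = 0.061577

0.061577


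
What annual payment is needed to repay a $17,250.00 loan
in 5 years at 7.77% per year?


Formula: PMT = PV * r / (1 - (1+r)^(-n))
Denominator: 1 - (1 + 0.0777)^(-5) = 0.312123
Numerator: $17,250.00 * 0.0777 = 1340.325
PMT = 1340.325 / 0.312123 = $4,294.22

$4,294.22


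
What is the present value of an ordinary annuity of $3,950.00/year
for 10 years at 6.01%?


Formula: PV = PMT * (1 - (1+r)^(-n)) / r
Discount factor: (1 + 0.0601)^(-10) = 0.557868
Bracket: 1 - 0.557868 = 0.442132
PV = $3,950.00 * 0.442132 / 0.0601 = $29,058.58

$29,058.58


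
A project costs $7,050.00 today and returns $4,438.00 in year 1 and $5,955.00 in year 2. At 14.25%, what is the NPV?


Formula: NPV = C0 + C1/(1+r) + C2/(1+r)^2
Discount C1: $4,438.00 / (1 + 0.1425) = $3,884.46
Discount C2: $5,955.00 / (1 + 0.1425)^2 = $4,562.15
NPV = -$7,050.00 + $3,884.46 + $4,562.15 = $1,396.61

$1,396.61


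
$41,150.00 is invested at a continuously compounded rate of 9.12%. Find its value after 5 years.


Formula: FV = P * e^(r*t)
Exponent: r*t = 0.0912 * 5 = 0.456
e^(0.456) = 1.57775
FV = $41,150.00 * 1.57775 = $64,924.43

$64,924.43


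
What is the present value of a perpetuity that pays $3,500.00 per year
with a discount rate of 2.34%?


Formula: PV = C / r
Substituting: PV = $3,500.00 / 0.0234
PV = $149,572.65

$149,572.65


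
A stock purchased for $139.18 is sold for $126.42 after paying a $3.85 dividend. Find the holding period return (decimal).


Formula: HPR = (P1 - P0 + D) / P0
Gain: $126.42 - $139.18 + $3.85 = -$8.91
HPR = -$8.91 / $139.18 = -0.064

-0.064


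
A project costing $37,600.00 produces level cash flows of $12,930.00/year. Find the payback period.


Formula: Payback = investment / annual cash flow
Substituting: Payback = $37,600.00 / $12,930.00
Payback = 2.908 years

2.908 years


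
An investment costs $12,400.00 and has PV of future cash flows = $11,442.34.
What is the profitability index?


Formula: PI = PV(cash flows) / initial investment
Substituting: PI = $11,442.34 / $12,400.00
PI = 0.9228

0.9228


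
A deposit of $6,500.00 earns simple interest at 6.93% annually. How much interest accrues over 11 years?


Formula: I = P * r * t
Substituting: I = $6,500.00 * 0.0693 * 11
Step: I = $6,500.00 * 0.7623
I = $4,954.95

$4,954.95


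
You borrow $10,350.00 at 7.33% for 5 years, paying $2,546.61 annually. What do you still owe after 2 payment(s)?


Formula: Balance = PV*(1+r)^k - PMT*((1+r)^k - 1)/r
Growth: (1 + 0.0733)^2 = 1.151973
Accumulated factor: ((1+r)^k - 1)/r = 2.0733
Balance = $10,350.00 * 1.151973 - $2,546.61 * 2.0733
Balance = $6,643.03

$6,643.03


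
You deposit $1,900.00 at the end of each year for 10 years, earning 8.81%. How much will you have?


Formula: FV = PMT * ((1+r)^n - 1) / r
Growth factor: (1 + 0.0881)^10 = 2.32642
Numerator: 2.32642 - 1 = 1.32642
FV = $1,900.00 * 1.32642 / 0.0881 = $28,606.10

$28,606.10


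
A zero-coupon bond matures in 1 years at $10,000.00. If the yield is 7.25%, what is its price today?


Formula: Price = FV / (1 + r)^n
Substituting: Price = $10,000.00 / (1 + 0.0725)^1
Discount factor: (1.0725)^1 = 1.0725
Price = $10,000.00 / 1.0725 = $9,324.01

$9,324.01


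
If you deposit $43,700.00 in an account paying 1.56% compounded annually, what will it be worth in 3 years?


Formula: FV = P * (1 + r)^n
Substituting: FV = $43,700.00 * (1 + 0.0156)^3
Growth factor: (1.0156)^3 = 1.047534
FV = $43,700.00 * 1.047534 = $45,777.23

$45,777.23


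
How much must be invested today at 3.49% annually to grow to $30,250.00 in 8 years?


Formula: PV = FV / (1 + r)^n
Substituting: PV = $30,250.00 / (1 + 0.0349)^8
Discount factor: (1.0349)^8 = 1.315792
PV = $30,250.00 / 1.315792 = $22,989.96

$22,989.96


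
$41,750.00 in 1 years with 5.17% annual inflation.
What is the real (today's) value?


Formula: Real value = nominal / (1 + inflation)^years
Price level: (1 + 0.0517)^1 = 1.0517
Real value = $41,750.00 / 1.0517 = $39,697.63

$39,697.63


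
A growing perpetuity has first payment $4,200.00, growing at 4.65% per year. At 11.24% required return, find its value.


Formula: PV = C / (r - g)
Spread: r - g = 0.1124 - 0.0465 = 0.0659
Substituting: PV = $4,200.00 / 0.0659
PV = $63,732.93

$63,732.93


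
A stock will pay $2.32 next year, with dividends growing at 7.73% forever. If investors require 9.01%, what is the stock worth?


Formula: P = D1 / (r - g)
Spread: r - g = 0.0901 - 0.0773 = 0.0128
Substituting: P = $2.32 / 0.0128
P = $181.25

$181.25


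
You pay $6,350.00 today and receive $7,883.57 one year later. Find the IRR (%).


Formula: IRR = C1/C0 - 1
Substituting: IRR = $7,883.57 / $6,350.00 - 1
Ratio: 1.241507 - 1 = 0.241507
IRR = 24.1507%

24.1507%


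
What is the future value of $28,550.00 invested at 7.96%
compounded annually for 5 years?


Formula: FV = P * (1 + r)^n
Substituting: FV = $28,550.00 * (1 + 0.0796)^5
Growth factor: (1.0796)^5 = 1.466609
FV = $28,550.00 * 1.466609 = $41,871.69

$41,871.69


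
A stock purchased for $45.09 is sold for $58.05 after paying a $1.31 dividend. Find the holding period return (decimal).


Formula: HPR = (P1 - P0 + D) / P0
Gain: $58.05 - $45.09 + $1.31 = $14.27
HPR = $14.27 / $45.09 = 0.3165

0.3165


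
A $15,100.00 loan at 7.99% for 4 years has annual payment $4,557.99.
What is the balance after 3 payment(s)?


Formula: Balance = PV*(1+r)^k - PMT*((1+r)^k - 1)/r
Growth: (1 + 0.0799)^3 = 1.259362
Accumulated factor: ((1+r)^k - 1)/r = 3.246084
Balance = $15,100.00 * 1.259362 - $4,557.99 * 3.246084
Balance = $4,220.75

$4,220.75


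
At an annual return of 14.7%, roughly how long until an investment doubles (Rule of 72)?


Formula: Years ≈ 72 / r
Substituting: Years ≈ 72 / 14.7
Years ≈ 4.9

4.9 years


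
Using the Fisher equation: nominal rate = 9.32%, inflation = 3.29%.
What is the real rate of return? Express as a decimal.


Formula: (1 + r_real) = (1 + r_nom) / (1 + inflation)
Substituting: (1 + r_real) = 1.0932 / 1.0329
(1 + r_real) = 1.058379
r_real = 1.058379 - 1 = 0.058379

0.058379


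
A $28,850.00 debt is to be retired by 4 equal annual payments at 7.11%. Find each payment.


Formula: PMT = PV * r / (1 - (1+r)^(-n))
Denominator: 1 - (1 + 0.0711)^(-4) = 0.240234
Numerator: $28,850.00 * 0.0711 = 2051.235
PMT = 2051.235 / 0.240234 = $8,538.49

$8,538.49


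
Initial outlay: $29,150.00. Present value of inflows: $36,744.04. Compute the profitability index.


Formula: PI = PV(cash flows) / initial investment
Substituting: PI = $36,744.04 / $29,150.00
PI = 1.2605

1.2605


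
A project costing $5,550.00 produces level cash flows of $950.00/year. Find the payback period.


Formula: Payback = investment / annual cash flow
Substituting: Payback = $5,550.00 / $950.00
Payback = 5.8421 years

5.8421 years


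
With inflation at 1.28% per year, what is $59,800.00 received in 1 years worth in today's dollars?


Formula: Real value = nominal / (1 + inflation)^years
Price level: (1 + 0.0128)^1 = 1.0128
Real value = $59,800.00 / 1.0128 = $59,044.23

$59,044.23


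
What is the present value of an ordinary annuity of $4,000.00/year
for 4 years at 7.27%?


Formula: PV = PMT * (1 - (1+r)^(-n)) / r
Discount factor: (1 + 0.0727)^(-4) = 0.755243
Bracket: 1 - 0.755243 = 0.244757
PV = $4,000.00 * 0.244757 / 0.0727 = $13,466.67

$13,466.67


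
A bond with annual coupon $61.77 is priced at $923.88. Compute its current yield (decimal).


Formula: Current yield = annual coupon / price
Substituting: CY = $61.77 / $923.88
CY = 0.066859

0.066859


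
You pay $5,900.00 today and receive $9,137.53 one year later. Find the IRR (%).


Formula: IRR = C1/C0 - 1
Substituting: IRR = $9,137.53 / $5,900.00 - 1
Ratio: 1.548734 - 1 = 0.548734
IRR = 54.8734%

54.8734%


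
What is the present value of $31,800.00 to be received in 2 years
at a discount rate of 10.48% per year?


Formula: PV = FV / (1 + r)^n
Substituting: PV = $31,800.00 / (1 + 0.1048)^2
Discount factor: (1.1048)^2 = 1.220583
PV = $31,800.00 / 1.220583 = $26,053.12

$26,053.12


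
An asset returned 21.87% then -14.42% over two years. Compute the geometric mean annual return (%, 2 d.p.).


Formula: Geometric mean = ((1+r1)*(1+r2))^(1/2) - 1
Product: (1 + 0.2187) * (1 + -0.1442) = 1.2187 * 0.8558 = 1.042963
Square root: 1.042963^0.5 = 1.021256
Geometric mean = 1.021256 - 1 = 0.021256
As percentage: 2.13%

2.13%


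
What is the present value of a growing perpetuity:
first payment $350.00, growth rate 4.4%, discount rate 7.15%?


Formula: PV = C / (r - g)
Spread: r - g = 0.0715 - 0.044 = 0.0275
Substituting: PV = $350.00 / 0.0275
PV = $12,727.27

$12,727.27


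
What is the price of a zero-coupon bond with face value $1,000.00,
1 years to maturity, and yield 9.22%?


Formula: Price = FV / (1 + r)^n
Substituting: Price = $1,000.00 / (1 + 0.0922)^1
Discount factor: (1.0922)^1 = 1.0922
Price = $1,000.00 / 1.0922 = $915.58

$915.58


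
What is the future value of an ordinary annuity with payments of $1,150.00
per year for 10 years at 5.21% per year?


Formula: FV = PMT * ((1+r)^n - 1) / r
Growth factor: (1 + 0.0521)^10 = 1.661767
Numerator: 1.661767 - 1 = 0.661767
FV = $1,150.00 * 0.661767 / 0.0521 = $14,607.15

$14,607.15


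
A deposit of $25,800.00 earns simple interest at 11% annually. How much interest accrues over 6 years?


Formula: I = P * r * t
Substituting: I = $25,800.00 * 0.11 * 6
Step: I = $25,800.00 * 0.66
I = $17,028.00

$17,028.00


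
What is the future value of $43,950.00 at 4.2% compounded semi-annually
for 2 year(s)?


Formula: FV = P * (1 + r/m)^(m*t)
Period rate: r/m = 0.042 / 2 = 0.021
Total periods: m*t = 2 * 2 = 4
Growth factor: (1 + 0.021)^4 = 1.086683
FV = $43,950.00 * 1.086683 = $47,759.73

$47,759.73


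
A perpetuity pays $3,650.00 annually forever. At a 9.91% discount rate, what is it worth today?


Formula: PV = C / r
Substituting: PV = $3,650.00 / 0.0991
PV = $36,831.48

$36,831.48


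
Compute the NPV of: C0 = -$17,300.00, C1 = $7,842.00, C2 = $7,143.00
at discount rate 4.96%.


Formula: NPV = C0 + C1/(1+r) + C2/(1+r)^2
Discount C1: $7,842.00 / (1 + 0.0496) = $7,471.42
Discount C2: $7,143.00 / (1 + 0.0496)^2 = $6,483.85
NPV = -$17,300.00 + $7,471.42 + $6,483.85 = -$3,344.73

-$3,344.73


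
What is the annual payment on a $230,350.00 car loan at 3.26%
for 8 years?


Formula: PMT = PV * r / (1 - (1+r)^(-n))
Denominator: 1 - (1 + 0.0326)^(-8) = 0.226353
Numerator: $230,350.00 * 0.0326 = 7509.41
PMT = 7509.41 / 0.226353 = $33,175.71

$33,175.71


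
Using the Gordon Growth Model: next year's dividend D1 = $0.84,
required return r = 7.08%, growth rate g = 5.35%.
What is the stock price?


Formula: P = D1 / (r - g)
Spread: r - g = 0.0708 - 0.0535 = 0.0173
Substituting: P = $0.84 / 0.0173
P = $48.55

$48.55


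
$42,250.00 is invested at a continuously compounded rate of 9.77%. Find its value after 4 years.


Formula: FV = P * e^(r*t)
Exponent: r*t = 0.0977 * 4 = 0.3908
e^(0.3908) = 1.478163
FV = $42,250.00 * 1.478163 = $62,452.38

$62,452.38


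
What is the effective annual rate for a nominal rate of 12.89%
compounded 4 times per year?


Formula: EAR = (1 + r/m)^m - 1
Period rate: r/m = 0.1289 / 4 = 0.032225
Compounding: (1 + 0.032225)^4 = 1.135266
EAR = 1.135266 - 1 = 0.135266

0.135266


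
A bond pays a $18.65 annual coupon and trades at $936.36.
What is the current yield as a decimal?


Formula: Current yield = annual coupon / price
Substituting: CY = $18.65 / $936.36
CY = 0.019918

0.019918


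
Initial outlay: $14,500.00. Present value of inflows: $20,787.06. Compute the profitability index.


Formula: PI = PV(cash flows) / initial investment
Substituting: PI = $20,787.06 / $14,500.00
PI = 1.4336

1.4336


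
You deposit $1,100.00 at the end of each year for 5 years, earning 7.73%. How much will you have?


Formula: FV = PMT * ((1+r)^n - 1) / r
Growth factor: (1 + 0.0773)^5 = 1.451053
Numerator: 1.451053 - 1 = 0.451053
FV = $1,100.00 * 0.451053 / 0.0773 = $6,418.61

$6,418.61


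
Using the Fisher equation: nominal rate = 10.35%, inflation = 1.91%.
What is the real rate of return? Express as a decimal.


Formula: (1 + r_real) = (1 + r_nom) / (1 + inflation)
Substituting: (1 + r_real) = 1.1035 / 1.0191
(1 + r_real) = 1.082818
r_real = 1.082818 - 1 = 0.082818

0.082818


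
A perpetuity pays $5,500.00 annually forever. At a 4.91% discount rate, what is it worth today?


Formula: PV = C / r
Substituting: PV = $5,500.00 / 0.0491
PV = $112,016.29

$112,016.29


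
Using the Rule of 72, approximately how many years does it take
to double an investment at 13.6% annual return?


Formula: Years ≈ 72 / r
Substituting: Years ≈ 72 / 13.6
Years ≈ 5.3

5.3 years


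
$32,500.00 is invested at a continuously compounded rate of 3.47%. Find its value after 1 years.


Formula: FV = P * e^(r*t)
Exponent: r*t = 0.0347 * 1 = 0.0347
e^(0.0347) = 1.035309
FV = $32,500.00 * 1.035309 = $33,647.54

$33,647.54


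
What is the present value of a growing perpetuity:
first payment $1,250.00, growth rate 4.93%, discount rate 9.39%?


Formula: PV = C / (r - g)
Spread: r - g = 0.0939 - 0.0493 = 0.0446
Substituting: PV = $1,250.00 / 0.0446
PV = $28,026.91

$28,026.91


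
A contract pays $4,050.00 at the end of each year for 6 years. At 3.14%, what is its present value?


Formula: PV = PMT * (1 - (1+r)^(-n)) / r
Discount factor: (1 + 0.0314)^(-6) = 0.830687
Bracket: 1 - 0.830687 = 0.169313
PV = $4,050.00 * 0.169313 / 0.0314 = $21,838.19

$21,838.19


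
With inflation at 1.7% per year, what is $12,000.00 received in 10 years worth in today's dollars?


Formula: Real value = nominal / (1 + inflation)^years
Price level: (1 + 0.017)^10 = 1.183612
Real value = $12,000.00 / 1.183612 = $10,138.45

$10,138.45


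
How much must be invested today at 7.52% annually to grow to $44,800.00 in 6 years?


Formula: PV = FV / (1 + r)^n
Substituting: PV = $44,800.00 / (1 + 0.0752)^6
Discount factor: (1.0752)^6 = 1.545025
PV = $44,800.00 / 1.545025 = $28,996.29

$28,996.29


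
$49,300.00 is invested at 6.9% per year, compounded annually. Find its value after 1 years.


Formula: FV = P * (1 + r)^n
Substituting: FV = $49,300.00 * (1 + 0.069)^1
Growth factor: (1.069)^1 = 1.069
FV = $49,300.00 * 1.069 = $52,701.70

$52,701.70


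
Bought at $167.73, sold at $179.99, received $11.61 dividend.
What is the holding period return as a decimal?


Formula: HPR = (P1 - P0 + D) / P0
Gain: $179.99 - $167.73 + $11.61 = $23.87
HPR = $23.87 / $167.73 = 0.1423

0.1423


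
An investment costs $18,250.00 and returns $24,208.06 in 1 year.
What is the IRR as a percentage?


Formula: IRR = C1/C0 - 1
Substituting: IRR = $24,208.06 / $18,250.00 - 1
Ratio: 1.326469 - 1 = 0.326469
IRR = 32.6469%

32.6469%


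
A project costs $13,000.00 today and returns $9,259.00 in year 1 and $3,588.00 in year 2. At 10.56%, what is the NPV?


Formula: NPV = C0 + C1/(1+r) + C2/(1+r)^2
Discount C1: $9,259.00 / (1 + 0.1056) = $8,374.64
Discount C2: $3,588.00 / (1 + 0.1056)^2 = $2,935.33
NPV = -$13,000.00 + $8,374.64 + $2,935.33 = -$1,690.04

-$1,690.04


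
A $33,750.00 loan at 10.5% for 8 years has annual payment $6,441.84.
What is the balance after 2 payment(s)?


Formula: Balance = PV*(1+r)^k - PMT*((1+r)^k - 1)/r
Growth: (1 + 0.105)^2 = 1.221025
Accumulated factor: ((1+r)^k - 1)/r = 2.105
Balance = $33,750.00 * 1.221025 - $6,441.84 * 2.105
Balance = $27,649.52

$27,649.52


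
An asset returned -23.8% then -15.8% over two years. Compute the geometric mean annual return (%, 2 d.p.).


Formula: Geometric mean = ((1+r1)*(1+r2))^(1/2) - 1
Product: (1 + -0.238) * (1 + -0.158) = 0.762 * 0.842 = 0.641604
Square root: 0.641604^0.5 = 0.801002
Geometric mean = 0.801002 - 1 = -0.198998
As percentage: -19.90%

-19.90%


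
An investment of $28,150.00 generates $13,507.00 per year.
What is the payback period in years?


Formula: Payback = investment / annual cash flow
Substituting: Payback = $28,150.00 / $13,507.00
Payback = 2.0841 years

2.0841 years


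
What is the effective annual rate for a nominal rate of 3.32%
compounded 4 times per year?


Formula: EAR = (1 + r/m)^m - 1
Period rate: r/m = 0.0332 / 4 = 0.0083
Compounding: (1 + 0.0083)^4 = 1.033616
EAR = 1.033616 - 1 = 0.033616

0.033616


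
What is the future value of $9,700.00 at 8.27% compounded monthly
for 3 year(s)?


Formula: FV = P * (1 + r/m)^(m*t)
Period rate: r/m = 0.0827 / 12 = 0.006892
Total periods: m*t = 12 * 3 = 36
Growth factor: (1 + 0.006892)^36 = 1.280498
FV = $9,700.00 * 1.280498 = $12,420.83

$12,420.83


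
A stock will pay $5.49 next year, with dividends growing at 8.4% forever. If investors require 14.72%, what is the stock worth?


Formula: P = D1 / (r - g)
Spread: r - g = 0.1472 - 0.084 = 0.0632
Substituting: P = $5.49 / 0.0632
P = $86.87

$86.87


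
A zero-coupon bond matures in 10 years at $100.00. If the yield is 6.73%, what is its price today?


Formula: Price = FV / (1 + r)^n
Substituting: Price = $100.00 / (1 + 0.0673)^10
Discount factor: (1.0673)^10 = 1.918073
Price = $100.00 / 1.918073 = $52.14

$52.14


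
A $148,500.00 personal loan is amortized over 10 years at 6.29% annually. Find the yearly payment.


Formula: PMT = PV * r / (1 - (1+r)^(-n))
Denominator: 1 - (1 + 0.0629)^(-10) = 0.456655
Numerator: $148,500.00 * 0.0629 = 9340.65
PMT = 9340.65 / 0.456655 = $20,454.51

$20,454.51


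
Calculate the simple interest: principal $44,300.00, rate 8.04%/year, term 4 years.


Formula: I = P * r * t
Substituting: I = $44,300.00 * 0.0804 * 4
Step: I = $44,300.00 * 0.3216
I = $14,246.88

$14,246.88


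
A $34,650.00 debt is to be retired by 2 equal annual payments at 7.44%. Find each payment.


Formula: PMT = PV * r / (1 - (1+r)^(-n))
Denominator: 1 - (1 + 0.0744)^(-2) = 0.133701
Numerator: $34,650.00 * 0.0744 = 2577.96
PMT = 2577.96 / 0.133701 = $19,281.59

$19,281.59


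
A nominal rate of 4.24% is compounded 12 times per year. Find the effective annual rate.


Formula: EAR = (1 + r/m)^m - 1
Period rate: r/m = 0.0424 / 12 = 0.003533
Compounding: (1 + 0.003533)^12 = 1.043234
EAR = 1.043234 - 1 = 0.043234

0.043234


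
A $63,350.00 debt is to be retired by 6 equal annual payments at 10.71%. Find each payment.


Formula: PMT = PV * r / (1 - (1+r)^(-n))
Denominator: 1 - (1 + 0.1071)^(-6) = 0.456901
Numerator: $63,350.00 * 0.1071 = 6784.785
PMT = 6784.785 / 0.456901 = $14,849.57

$14,849.57


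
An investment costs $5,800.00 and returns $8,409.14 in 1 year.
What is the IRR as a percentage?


Formula: IRR = C1/C0 - 1
Substituting: IRR = $8,409.14 / $5,800.00 - 1
Ratio: 1.449852 - 1 = 0.449852
IRR = 44.9852%

44.9852%


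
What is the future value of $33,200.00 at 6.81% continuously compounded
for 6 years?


Formula: FV = P * e^(r*t)
Exponent: r*t = 0.0681 * 6 = 0.4086
e^(0.4086) = 1.50471
FV = $33,200.00 * 1.50471 = $49,956.36

$49,956.36


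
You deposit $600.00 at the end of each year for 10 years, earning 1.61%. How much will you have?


Formula: FV = PMT * ((1+r)^n - 1) / r
Growth factor: (1 + 0.0161)^10 = 1.17318
Numerator: 1.17318 - 1 = 0.17318
FV = $600.00 * 0.17318 / 0.0161 = $6,453.90

$6,453.90


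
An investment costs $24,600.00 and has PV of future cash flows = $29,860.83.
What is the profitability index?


Formula: PI = PV(cash flows) / initial investment
Substituting: PI = $29,860.83 / $24,600.00
PI = 1.2139

1.2139


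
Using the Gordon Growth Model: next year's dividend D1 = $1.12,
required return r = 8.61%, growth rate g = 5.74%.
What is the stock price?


Formula: P = D1 / (r - g)
Spread: r - g = 0.0861 - 0.0574 = 0.0287
Substituting: P = $1.12 / 0.0287
P = $39.02

$39.02


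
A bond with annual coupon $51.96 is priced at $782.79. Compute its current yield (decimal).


Formula: Current yield = annual coupon / price
Substituting: CY = $51.96 / $782.79
CY = 0.066378

0.066378


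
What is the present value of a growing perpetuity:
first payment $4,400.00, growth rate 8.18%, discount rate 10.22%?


Formula: PV = C / (r - g)
Spread: r - g = 0.1022 - 0.0818 = 0.0204
Substituting: PV = $4,400.00 / 0.0204
PV = $215,686.27

$215,686.27


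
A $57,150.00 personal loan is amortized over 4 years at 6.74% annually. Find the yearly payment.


Formula: PMT = PV * r / (1 - (1+r)^(-n))
Denominator: 1 - (1 + 0.0674)^(-4) = 0.229644
Numerator: $57,150.00 * 0.0674 = 3851.91
PMT = 3851.91 / 0.229644 = $16,773.36

$16,773.36


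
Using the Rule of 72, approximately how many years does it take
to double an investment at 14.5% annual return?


Formula: Years ≈ 72 / r
Substituting: Years ≈ 72 / 14.5
Years ≈ 5.0

5.0 years


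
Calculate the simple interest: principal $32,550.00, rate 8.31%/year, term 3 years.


Formula: I = P * r * t
Substituting: I = $32,550.00 * 0.0831 * 3
Step: I = $32,550.00 * 0.2493
I = $8,114.72

$8,114.72


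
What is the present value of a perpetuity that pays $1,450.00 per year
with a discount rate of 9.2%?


Formula: PV = C / r
Substituting: PV = $1,450.00 / 0.092
PV = $15,760.87

$15,760.87


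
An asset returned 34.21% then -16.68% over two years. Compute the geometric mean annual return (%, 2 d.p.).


Formula: Geometric mean = ((1+r1)*(1+r2))^(1/2) - 1
Product: (1 + 0.3421) * (1 + -0.1668) = 1.3421 * 0.8332 = 1.118238
Square root: 1.118238^0.5 = 1.057468
Geometric mean = 1.057468 - 1 = 0.057468
As percentage: 5.75%

5.75%


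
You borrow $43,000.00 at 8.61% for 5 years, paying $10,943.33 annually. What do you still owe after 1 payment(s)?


Formula: Balance = PV*(1+r)^k - PMT*((1+r)^k - 1)/r
Growth: (1 + 0.0861)^1 = 1.0861
Accumulated factor: ((1+r)^k - 1)/r = 1.0
Balance = $43,000.00 * 1.0861 - $10,943.33 * 1.0
Balance = $35,758.97

$35,758.97


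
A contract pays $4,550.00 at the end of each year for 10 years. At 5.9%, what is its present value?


Formula: PV = PMT * (1 - (1+r)^(-n)) / r
Discount factor: (1 + 0.059)^(-10) = 0.56369
Bracket: 1 - 0.56369 = 0.43631
PV = $4,550.00 * 0.43631 / 0.059 = $33,647.63

$33,647.63


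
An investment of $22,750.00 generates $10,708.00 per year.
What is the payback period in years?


Formula: Payback = investment / annual cash flow
Substituting: Payback = $22,750.00 / $10,708.00
Payback = 2.1246 years

2.1246 years


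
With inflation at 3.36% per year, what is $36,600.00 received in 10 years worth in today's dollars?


Formula: Real value = nominal / (1 + inflation)^years
Price level: (1 + 0.0336)^10 = 1.391634
Real value = $36,600.00 / 1.391634 = $26,300.02

$26,300.02


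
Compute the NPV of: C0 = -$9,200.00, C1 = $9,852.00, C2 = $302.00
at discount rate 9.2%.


Formula: NPV = C0 + C1/(1+r) + C2/(1+r)^2
Discount C1: $9,852.00 / (1 + 0.092) = $9,021.98
Discount C2: $302.00 / (1 + 0.092)^2 = $253.26
NPV = -$9,200.00 + $9,021.98 + $253.26 = $75.24

$75.24


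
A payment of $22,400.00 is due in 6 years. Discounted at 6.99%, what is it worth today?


Formula: PV = FV / (1 + r)^n
Substituting: PV = $22,400.00 / (1 + 0.0699)^6
Discount factor: (1.0699)^6 = 1.499889
PV = $22,400.00 / 1.499889 = $14,934.44

$14,934.44


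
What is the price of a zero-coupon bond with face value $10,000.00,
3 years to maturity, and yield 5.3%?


Formula: Price = FV / (1 + r)^n
Substituting: Price = $10,000.00 / (1 + 0.053)^3
Discount factor: (1.053)^3 = 1.167576
Price = $10,000.00 / 1.167576 = $8,564.75

$8,564.75


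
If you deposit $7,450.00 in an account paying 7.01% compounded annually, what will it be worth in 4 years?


Formula: FV = P * (1 + r)^n
Substituting: FV = $7,450.00 * (1 + 0.0701)^4
Growth factor: (1.0701)^4 = 1.311286
FV = $7,450.00 * 1.311286 = $9,769.08

$9,769.08


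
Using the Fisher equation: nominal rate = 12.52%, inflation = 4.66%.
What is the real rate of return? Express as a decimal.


Formula: (1 + r_real) = (1 + r_nom) / (1 + inflation)
Substituting: (1 + r_real) = 1.1252 / 1.0466
(1 + r_real) = 1.0751
r_real = 1.0751 - 1 = 0.0751

0.0751


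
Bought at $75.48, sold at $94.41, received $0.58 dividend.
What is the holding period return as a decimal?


Formula: HPR = (P1 - P0 + D) / P0
Gain: $94.41 - $75.48 + $0.58 = $19.51
HPR = $19.51 / $75.48 = 0.2585

0.2585


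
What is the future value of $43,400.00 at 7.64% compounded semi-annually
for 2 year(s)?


Formula: FV = P * (1 + r/m)^(m*t)
Period rate: r/m = 0.0764 / 2 = 0.0382
Total periods: m*t = 2 * 2 = 4
Growth factor: (1 + 0.0382)^4 = 1.161781
FV = $43,400.00 * 1.161781 = $50,421.28

$50,421.28


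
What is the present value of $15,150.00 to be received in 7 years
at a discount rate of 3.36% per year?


Formula: PV = FV / (1 + r)^n
Substituting: PV = $15,150.00 / (1 + 0.0336)^7
Discount factor: (1.0336)^7 = 1.260281
PV = $15,150.00 / 1.260281 = $12,021.13

$12,021.13


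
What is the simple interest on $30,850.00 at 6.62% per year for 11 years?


Formula: I = P * r * t
Substituting: I = $30,850.00 * 0.0662 * 11
Step: I = $30,850.00 * 0.7282
I = $22,464.97

$22,464.97


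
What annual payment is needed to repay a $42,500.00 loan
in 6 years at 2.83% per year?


Formula: PMT = PV * r / (1 - (1+r)^(-n))
Denominator: 1 - (1 + 0.0283)^(-6) = 0.154174
Numerator: $42,500.00 * 0.0283 = 1202.75
PMT = 1202.75 / 0.154174 = $7,801.25

$7,801.25


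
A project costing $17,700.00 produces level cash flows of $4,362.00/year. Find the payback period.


Formula: Payback = investment / annual cash flow
Substituting: Payback = $17,700.00 / $4,362.00
Payback = 4.0578 years

4.0578 years


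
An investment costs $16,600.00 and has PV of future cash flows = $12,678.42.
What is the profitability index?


Formula: PI = PV(cash flows) / initial investment
Substituting: PI = $12,678.42 / $16,600.00
PI = 0.7638

0.7638


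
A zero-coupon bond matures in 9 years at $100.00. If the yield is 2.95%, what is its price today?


Formula: Price = FV / (1 + r)^n
Substituting: Price = $100.00 / (1 + 0.0295)^9
Discount factor: (1.0295)^9 = 1.299084
Price = $100.00 / 1.299084 = $76.98

$76.98


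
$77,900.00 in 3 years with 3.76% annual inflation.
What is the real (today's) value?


Formula: Real value = nominal / (1 + inflation)^years
Price level: (1 + 0.0376)^3 = 1.117094
Real value = $77,900.00 / 1.117094 = $69,734.48

$69,734.48


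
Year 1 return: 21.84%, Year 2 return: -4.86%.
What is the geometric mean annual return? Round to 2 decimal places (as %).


Formula: Geometric mean = ((1+r1)*(1+r2))^(1/2) - 1
Product: (1 + 0.2184) * (1 + -0.0486) = 1.2184 * 0.9514 = 1.159186
Square root: 1.159186^0.5 = 1.076655
Geometric mean = 1.076655 - 1 = 0.076655
As percentage: 7.67%

7.67%


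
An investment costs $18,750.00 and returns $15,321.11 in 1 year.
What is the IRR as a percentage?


Formula: IRR = C1/C0 - 1
Substituting: IRR = $15,321.11 / $18,750.00 - 1
Ratio: 0.817126 - 1 = -0.182874
IRR = -18.2874%

-18.2874%


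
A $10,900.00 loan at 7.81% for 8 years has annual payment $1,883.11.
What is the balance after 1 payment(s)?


Formula: Balance = PV*(1+r)^k - PMT*((1+r)^k - 1)/r
Growth: (1 + 0.0781)^1 = 1.0781
Accumulated factor: ((1+r)^k - 1)/r = 1.0
Balance = $10,900.00 * 1.0781 - $1,883.11 * 1.0
Balance = $9,868.18

$9,868.18


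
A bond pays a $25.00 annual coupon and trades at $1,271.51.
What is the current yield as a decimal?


Formula: Current yield = annual coupon / price
Substituting: CY = $25.00 / $1,271.51
CY = 0.019662

0.019662


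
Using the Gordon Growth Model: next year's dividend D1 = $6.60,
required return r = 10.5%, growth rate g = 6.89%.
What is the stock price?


Formula: P = D1 / (r - g)
Spread: r - g = 0.105 - 0.0689 = 0.0361
Substituting: P = $6.60 / 0.0361
P = $182.83

$182.83


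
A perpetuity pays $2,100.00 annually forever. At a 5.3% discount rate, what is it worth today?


Formula: PV = C / r
Substituting: PV = $2,100.00 / 0.053
PV = $39,622.64

$39,622.64


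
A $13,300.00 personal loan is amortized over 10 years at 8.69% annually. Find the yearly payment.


Formula: PMT = PV * r / (1 - (1+r)^(-n))
Denominator: 1 - (1 + 0.0869)^(-10) = 0.565386
Numerator: $13,300.00 * 0.0869 = 1155.77
PMT = 1155.77 / 0.565386 = $2,044.22

$2,044.22


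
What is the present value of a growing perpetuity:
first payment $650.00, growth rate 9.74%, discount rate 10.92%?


Formula: PV = C / (r - g)
Spread: r - g = 0.1092 - 0.0974 = 0.0118
Substituting: PV = $650.00 / 0.0118
PV = $55,084.75

$55,084.75


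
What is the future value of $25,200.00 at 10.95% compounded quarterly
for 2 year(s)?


Formula: FV = P * (1 + r/m)^(m*t)
Period rate: r/m = 0.1095 / 4 = 0.027375
Total periods: m*t = 4 * 2 = 8
Growth factor: (1 + 0.027375)^8 = 1.241172
FV = $25,200.00 * 1.241172 = $31,277.53

$31,277.53


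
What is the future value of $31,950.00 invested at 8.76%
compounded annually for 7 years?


Formula: FV = P * (1 + r)^n
Substituting: FV = $31,950.00 * (1 + 0.0876)^7
Growth factor: (1.0876)^7 = 1.800049
FV = $31,950.00 * 1.800049 = $57,511.57

$57,511.57


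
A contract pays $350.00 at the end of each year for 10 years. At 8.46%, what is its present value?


Formula: PV = PMT * (1 - (1+r)^(-n)) / r
Discount factor: (1 + 0.0846)^(-10) = 0.443919
Bracket: 1 - 0.443919 = 0.556081
PV = $350.00 * 0.556081 / 0.0846 = $2,300.57

$2,300.57


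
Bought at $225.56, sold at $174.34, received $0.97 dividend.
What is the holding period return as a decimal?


Formula: HPR = (P1 - P0 + D) / P0
Gain: $174.34 - $225.56 + $0.97 = -$50.25
HPR = -$50.25 / $225.56 = -0.2228

-0.2228


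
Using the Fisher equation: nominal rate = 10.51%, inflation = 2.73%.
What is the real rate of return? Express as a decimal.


Formula: (1 + r_real) = (1 + r_nom) / (1 + inflation)
Substituting: (1 + r_real) = 1.1051 / 1.0273
(1 + r_real) = 1.075733
r_real = 1.075733 - 1 = 0.075733

0.075733


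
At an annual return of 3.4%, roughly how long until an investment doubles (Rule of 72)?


Formula: Years ≈ 72 / r
Substituting: Years ≈ 72 / 3.4
Years ≈ 21.2

21.2 years


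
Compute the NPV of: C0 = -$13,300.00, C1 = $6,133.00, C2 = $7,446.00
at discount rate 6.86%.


Formula: NPV = C0 + C1/(1+r) + C2/(1+r)^2
Discount C1: $6,133.00 / (1 + 0.0686) = $5,739.29
Discount C2: $7,446.00 / (1 + 0.0686)^2 = $6,520.68
NPV = -$13,300.00 + $5,739.29 + $6,520.68 = -$1,040.04

-$1,040.04


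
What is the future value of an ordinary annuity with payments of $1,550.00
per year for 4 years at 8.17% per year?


Formula: FV = PMT * ((1+r)^n - 1) / r
Growth factor: (1 + 0.0817)^4 = 1.369075
Numerator: 1.369075 - 1 = 0.369075
FV = $1,550.00 * 0.369075 / 0.0817 = $7,002.04

$7,002.04


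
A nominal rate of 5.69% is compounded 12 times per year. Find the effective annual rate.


Formula: EAR = (1 + r/m)^m - 1
Period rate: r/m = 0.0569 / 12 = 0.004742
Compounding: (1 + 0.004742)^12 = 1.058408
EAR = 1.058408 - 1 = 0.058408

0.058408


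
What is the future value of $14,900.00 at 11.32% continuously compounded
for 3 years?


Formula: FV = P * e^(r*t)
Exponent: r*t = 0.1132 * 3 = 0.3396
e^(0.3396) = 1.404386
FV = $14,900.00 * 1.404386 = $20,925.35

$20,925.35


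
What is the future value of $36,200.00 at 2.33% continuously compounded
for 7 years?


Formula: FV = P * e^(r*t)
Exponent: r*t = 0.0233 * 7 = 0.1631
e^(0.1631) = 1.177154
FV = $36,200.00 * 1.177154 = $42,612.99

$42,612.99


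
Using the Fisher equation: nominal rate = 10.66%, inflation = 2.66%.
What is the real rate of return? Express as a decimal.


Formula: (1 + r_real) = (1 + r_nom) / (1 + inflation)
Substituting: (1 + r_real) = 1.1066 / 1.0266
(1 + r_real) = 1.077927
r_real = 1.077927 - 1 = 0.077927

0.077927


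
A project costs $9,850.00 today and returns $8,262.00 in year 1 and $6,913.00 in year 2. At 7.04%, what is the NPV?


Formula: NPV = C0 + C1/(1+r) + C2/(1+r)^2
Discount C1: $8,262.00 / (1 + 0.0704) = $7,718.61
Discount C2: $6,913.00 / (1 + 0.0704)^2 = $6,033.57
NPV = -$9,850.00 + $7,718.61 + $6,033.57 = $3,902.18

$3,902.18
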